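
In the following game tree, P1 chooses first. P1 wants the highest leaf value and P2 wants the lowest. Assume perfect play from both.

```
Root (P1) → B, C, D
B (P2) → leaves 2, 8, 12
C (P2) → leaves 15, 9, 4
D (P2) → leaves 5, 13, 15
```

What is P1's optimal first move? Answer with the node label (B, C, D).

D

B (P2): min(2, 8, 12) = 2
C (P2): min(15, 9, 4) = 4
D (P2): min(5, 13, 15) = 5
Root (P1): max(2, 4, 5) = 5
P1 picks the child with the highest value: D (value 5).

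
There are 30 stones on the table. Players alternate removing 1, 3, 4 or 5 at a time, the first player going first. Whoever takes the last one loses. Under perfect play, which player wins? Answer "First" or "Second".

Positions where the player to move wins (W) vs loses (L):
i:   0  1  2  3  4  5  6  7  8  9 10 11 12 13 14 15 16 17 18 19 20 21 22 23 24 25 26 27 28 29 30
     W  L  W  L  W  W  W  W  W  L  W  L  W  W  W  W  W  L  W  L  W  W  W  W  W  L  W  L  W  W  W
Position 30 is W, so the first player wins.

First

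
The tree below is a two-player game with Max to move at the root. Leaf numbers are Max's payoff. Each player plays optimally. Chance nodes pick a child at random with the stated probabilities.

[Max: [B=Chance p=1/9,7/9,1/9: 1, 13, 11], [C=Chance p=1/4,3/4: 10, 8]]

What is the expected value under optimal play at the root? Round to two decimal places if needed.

11.44

B (Chance): 1/9·1 + 7/9·13 + 1/9·11 = 11.44
C (Chance): 1/4·10 + 3/4·8 = 8.5
Root (Max): max(11.44, 8.5) = 11.44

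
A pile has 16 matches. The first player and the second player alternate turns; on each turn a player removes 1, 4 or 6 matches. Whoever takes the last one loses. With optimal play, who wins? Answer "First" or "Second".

W/L table (W = player to move can force a win):
i:   0  1  2  3  4  5  6  7  8  9 10 11 12 13 14 15 16
     W  L  W  L  W  W  L  W  L  W  W  L  W  L  W  W  L
Position 16 is L, so the second player wins.

Second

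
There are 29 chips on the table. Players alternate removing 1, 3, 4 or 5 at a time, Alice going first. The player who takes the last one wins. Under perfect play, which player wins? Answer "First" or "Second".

First

Mark each pile size as W (mover wins) or L (mover loses):
i:   0  1  2  3  4  5  6  7  8  9 10 11 12 13 14 15 16 17 18 19 20 21 22 23 24 25 26 27 28 29
     L  W  L  W  W  W  W  W  L  W  L  W  W  W  W  W  L  W  L  W  W  W  W  W  L  W  L  W  W  W
Position 29 is W, so the first player wins.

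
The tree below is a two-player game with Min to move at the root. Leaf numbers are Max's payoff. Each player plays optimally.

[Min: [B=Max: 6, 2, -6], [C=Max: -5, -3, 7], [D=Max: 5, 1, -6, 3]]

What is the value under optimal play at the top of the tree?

B (Max): max(6, 2, -6) = 6
C (Max): max(-5, -3, 7) = 7
D (Max): max(5, 1, -6, 3) = 5
Root (Min): min(6, 7, 5) = 5

5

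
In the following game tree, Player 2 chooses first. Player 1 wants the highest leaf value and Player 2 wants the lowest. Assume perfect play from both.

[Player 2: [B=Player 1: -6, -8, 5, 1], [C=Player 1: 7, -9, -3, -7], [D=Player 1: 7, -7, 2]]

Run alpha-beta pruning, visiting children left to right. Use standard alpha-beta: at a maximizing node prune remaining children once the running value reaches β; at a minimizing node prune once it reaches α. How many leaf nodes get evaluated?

6

B [α=-∞,β=+∞]: v=5
C [α=-∞,β=5]: v=7 after child 1 ≥ β → β-cutoff, skip 3
D [α=-∞,β=5]: v=7 after child 1 ≥ β → β-cutoff, skip 2
Root [α=-∞,β=+∞]: v=5
Leaves evaluated: 6 of 11.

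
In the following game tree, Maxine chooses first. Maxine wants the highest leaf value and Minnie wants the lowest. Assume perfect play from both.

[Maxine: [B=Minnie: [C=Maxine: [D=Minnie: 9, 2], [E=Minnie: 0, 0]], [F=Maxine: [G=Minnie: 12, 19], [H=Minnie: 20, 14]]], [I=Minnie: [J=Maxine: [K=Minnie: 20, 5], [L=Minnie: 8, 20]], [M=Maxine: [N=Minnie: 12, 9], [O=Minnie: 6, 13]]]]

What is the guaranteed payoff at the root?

8

D (Minnie): min(9, 2) = 2
E (Minnie): min(0, 0) = 0
C (Maxine): max(2, 0) = 2
G (Minnie): min(12, 19) = 12
H (Minnie): min(20, 14) = 14
F (Maxine): max(12, 14) = 14
B (Minnie): min(2, 14) = 2
K (Minnie): min(20, 5) = 5
L (Minnie): min(8, 20) = 8
J (Maxine): max(5, 8) = 8
N (Minnie): min(12, 9) = 9
O (Minnie): min(6, 13) = 6
M (Maxine): max(9, 6) = 9
I (Minnie): min(8, 9) = 8
Root (Maxine): max(2, 8) = 8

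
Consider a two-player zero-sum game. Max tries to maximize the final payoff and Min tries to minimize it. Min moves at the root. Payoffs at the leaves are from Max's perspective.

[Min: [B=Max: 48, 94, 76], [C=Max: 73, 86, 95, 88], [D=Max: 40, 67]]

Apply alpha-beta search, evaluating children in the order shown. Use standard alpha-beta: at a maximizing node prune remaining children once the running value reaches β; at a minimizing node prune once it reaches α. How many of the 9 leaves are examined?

B [α=-∞,β=+∞]: v=94
C [α=-∞,β=94]: v=95 after child 3 ≥ β → β-cutoff, skip 1
D [α=-∞,β=94]: v=67
Root [α=-∞,β=+∞]: v=67
Leaves evaluated: 8 of 9.

8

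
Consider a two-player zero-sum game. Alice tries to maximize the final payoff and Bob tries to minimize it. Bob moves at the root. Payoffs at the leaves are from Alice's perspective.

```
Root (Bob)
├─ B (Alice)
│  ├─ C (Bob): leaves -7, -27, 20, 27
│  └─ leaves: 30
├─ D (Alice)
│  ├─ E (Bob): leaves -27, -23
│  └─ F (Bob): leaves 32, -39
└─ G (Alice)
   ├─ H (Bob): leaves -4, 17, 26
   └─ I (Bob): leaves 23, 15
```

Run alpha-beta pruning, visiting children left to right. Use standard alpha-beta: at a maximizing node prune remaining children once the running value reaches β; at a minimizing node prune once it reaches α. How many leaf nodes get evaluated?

12

C [α=-∞,β=+∞]: v=-27
B [α=-∞,β=+∞]: v=30
E [α=-∞,β=30]: v=-27
F [α=-27,β=30]: v=-39
D [α=-∞,β=30]: v=-27
H [α=-∞,β=-27]: v=-4
G [α=-∞,β=-27]: v=-4 after child 1 ≥ β → β-cutoff, skip 1
Root [α=-∞,β=+∞]: v=-27
Leaves evaluated: 12 of 14.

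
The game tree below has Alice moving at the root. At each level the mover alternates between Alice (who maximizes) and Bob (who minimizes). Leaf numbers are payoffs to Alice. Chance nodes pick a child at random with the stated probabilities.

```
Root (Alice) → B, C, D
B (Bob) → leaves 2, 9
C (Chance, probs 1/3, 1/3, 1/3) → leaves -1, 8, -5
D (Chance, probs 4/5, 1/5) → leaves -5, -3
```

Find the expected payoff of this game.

B (Bob): min(2, 9) = 2
C (Chance): 1/3·-1 + 1/3·8 + 1/3·-5 = 0.67
D (Chance): 4/5·-5 + 1/5·-3 = -4.6
Root (Alice): max(2, 0.67, -4.6) = 2

2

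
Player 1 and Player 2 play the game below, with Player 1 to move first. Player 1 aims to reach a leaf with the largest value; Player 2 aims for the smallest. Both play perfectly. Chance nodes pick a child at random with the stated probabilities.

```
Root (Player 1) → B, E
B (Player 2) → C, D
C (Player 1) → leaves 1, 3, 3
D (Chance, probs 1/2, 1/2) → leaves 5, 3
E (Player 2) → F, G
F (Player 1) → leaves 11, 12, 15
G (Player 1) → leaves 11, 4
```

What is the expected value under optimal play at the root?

C (Player 1): max(1, 3, 3) = 3
D (Chance): 1/2·5 + 1/2·3 = 4
B (Player 2): min(3, 4) = 3
F (Player 1): max(11, 12, 15) = 15
G (Player 1): max(11, 4) = 11
E (Player 2): min(15, 11) = 11
Root (Player 1): max(3, 11) = 11

11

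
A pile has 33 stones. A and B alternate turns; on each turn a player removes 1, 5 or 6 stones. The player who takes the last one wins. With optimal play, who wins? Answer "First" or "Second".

Second

Mark each pile size as W (mover wins) or L (mover loses):
i:   0  1  2  3  4  5  6  7  8  9 10 11 12 13 14 15 16 17 18 19 20 21 22 23 24 25 26 27 28 29 30 31 32 33
     L  W  L  W  L  W  W  W  W  W  W  L  W  L  W  L  W  W  W  W  W  W  L  W  L  W  L  W  W  W  W  W  W  L
Position 33 is L, so the second player wins.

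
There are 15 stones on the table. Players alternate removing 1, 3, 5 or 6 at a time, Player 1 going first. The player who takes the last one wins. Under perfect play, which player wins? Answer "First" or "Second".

Positions where the player to move wins (W) vs loses (L):
i:   0  1  2  3  4  5  6  7  8  9 10 11 12 13 14 15
     L  W  L  W  L  W  W  W  W  W  W  L  W  L  W  L
Position 15 is L, so the second player wins.

Second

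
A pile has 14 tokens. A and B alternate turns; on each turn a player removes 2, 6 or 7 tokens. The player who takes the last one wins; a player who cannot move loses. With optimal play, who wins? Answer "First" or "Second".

Second

i:   0  1  2  3  4  5  6  7  8  9 10 11 12 13 14
     L  L  W  W  L  L  W  W  W  L  W  W  W  L  L
Position 14 is L, so the second player wins.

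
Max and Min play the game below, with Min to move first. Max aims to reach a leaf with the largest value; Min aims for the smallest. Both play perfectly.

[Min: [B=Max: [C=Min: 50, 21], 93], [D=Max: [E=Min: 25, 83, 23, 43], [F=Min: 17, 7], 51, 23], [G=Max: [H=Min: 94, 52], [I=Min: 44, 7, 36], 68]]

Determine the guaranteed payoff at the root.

51

C (Min): min(50, 21) = 21
B (Max): max(21, 93) = 93
E (Min): min(25, 83, 23, 43) = 23
F (Min): min(17, 7) = 7
D (Max): max(23, 7, 51, 23) = 51
H (Min): min(94, 52) = 52
I (Min): min(44, 7, 36) = 7
G (Max): max(52, 7, 68) = 68
Root (Min): min(93, 51, 68) = 51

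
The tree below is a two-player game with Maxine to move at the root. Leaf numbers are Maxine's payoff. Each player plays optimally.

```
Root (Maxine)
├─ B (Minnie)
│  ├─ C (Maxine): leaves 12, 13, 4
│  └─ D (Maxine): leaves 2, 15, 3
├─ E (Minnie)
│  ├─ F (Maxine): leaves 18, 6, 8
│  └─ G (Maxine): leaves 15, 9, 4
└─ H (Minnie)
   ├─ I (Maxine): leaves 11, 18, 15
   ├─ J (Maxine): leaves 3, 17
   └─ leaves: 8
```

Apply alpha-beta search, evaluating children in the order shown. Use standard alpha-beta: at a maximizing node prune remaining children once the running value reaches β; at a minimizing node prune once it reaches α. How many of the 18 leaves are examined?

17

C [α=-∞,β=+∞]: v=13
D [α=-∞,β=13]: v=15 after child 2 ≥ β → β-cutoff, skip 1
B [α=-∞,β=+∞]: v=13
F [α=13,β=+∞]: v=18
G [α=13,β=18]: v=15
E [α=13,β=+∞]: v=15
I [α=15,β=+∞]: v=18
J [α=15,β=18]: v=17
H [α=15,β=+∞]: v=8
Root [α=-∞,β=+∞]: v=15
Leaves evaluated: 17 of 18.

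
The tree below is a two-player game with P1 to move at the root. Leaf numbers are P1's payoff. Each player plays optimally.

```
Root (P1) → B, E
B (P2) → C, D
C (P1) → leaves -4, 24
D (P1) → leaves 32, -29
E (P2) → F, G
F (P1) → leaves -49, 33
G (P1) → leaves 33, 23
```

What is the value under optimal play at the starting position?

C (P1): max(-4, 24) = 24
D (P1): max(32, -29) = 32
B (P2): min(24, 32) = 24
F (P1): max(-49, 33) = 33
G (P1): max(33, 23) = 33
E (P2): min(33, 33) = 33
Root (P1): max(24, 33) = 33

33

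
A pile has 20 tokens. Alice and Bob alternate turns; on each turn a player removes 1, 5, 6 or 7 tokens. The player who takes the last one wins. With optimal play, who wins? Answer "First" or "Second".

Positions where the player to move wins (W) vs loses (L):
i:   0  1  2  3  4  5  6  7  8  9 10 11 12 13 14 15 16 17 18 19 20
     L  W  L  W  L  W  W  W  W  W  W  W  L  W  L  W  L  W  W  W  W
Position 20 is W, so the first player wins.

First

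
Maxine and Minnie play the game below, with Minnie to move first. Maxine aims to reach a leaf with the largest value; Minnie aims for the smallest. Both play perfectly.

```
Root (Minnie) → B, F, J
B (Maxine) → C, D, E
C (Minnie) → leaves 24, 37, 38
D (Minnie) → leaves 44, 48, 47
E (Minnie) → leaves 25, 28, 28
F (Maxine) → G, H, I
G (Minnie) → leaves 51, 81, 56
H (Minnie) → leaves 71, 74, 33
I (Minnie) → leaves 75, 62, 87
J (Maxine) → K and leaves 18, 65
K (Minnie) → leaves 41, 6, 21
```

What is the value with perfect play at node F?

62

G: min(51, 81, 56) = 51
H: min(71, 74, 33) = 33
I: min(75, 62, 87) = 62
F: max(51, 33, 62) = 62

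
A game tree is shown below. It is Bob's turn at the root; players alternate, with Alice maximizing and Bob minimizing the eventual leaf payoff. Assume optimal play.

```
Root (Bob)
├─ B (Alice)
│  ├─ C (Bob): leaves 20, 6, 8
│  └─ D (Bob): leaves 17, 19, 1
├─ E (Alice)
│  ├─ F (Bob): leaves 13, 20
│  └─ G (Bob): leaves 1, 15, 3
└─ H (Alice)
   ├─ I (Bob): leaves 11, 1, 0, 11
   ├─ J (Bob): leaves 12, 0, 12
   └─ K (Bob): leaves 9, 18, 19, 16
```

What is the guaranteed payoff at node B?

C: min(20, 6, 8) = 6
D: min(17, 19, 1) = 1
B: max(6, 1) = 6

6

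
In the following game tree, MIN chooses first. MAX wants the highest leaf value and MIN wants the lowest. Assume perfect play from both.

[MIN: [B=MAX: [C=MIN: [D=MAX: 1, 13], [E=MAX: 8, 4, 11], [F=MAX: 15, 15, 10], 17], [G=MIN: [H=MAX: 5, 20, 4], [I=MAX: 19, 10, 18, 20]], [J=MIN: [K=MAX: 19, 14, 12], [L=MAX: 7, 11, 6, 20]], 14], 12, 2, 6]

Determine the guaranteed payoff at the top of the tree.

2

D (MAX): max(1, 13) = 13
E (MAX): max(8, 4, 11) = 11
F (MAX): max(15, 15, 10) = 15
C (MIN): min(13, 11, 15, 17) = 11
H (MAX): max(5, 20, 4) = 20
I (MAX): max(19, 10, 18, 20) = 20
G (MIN): min(20, 20) = 20
K (MAX): max(19, 14, 12) = 19
L (MAX): max(7, 11, 6, 20) = 20
J (MIN): min(19, 20) = 19
B (MAX): max(11, 20, 19, 14) = 20
Root (MIN): min(20, 12, 2, 6) = 2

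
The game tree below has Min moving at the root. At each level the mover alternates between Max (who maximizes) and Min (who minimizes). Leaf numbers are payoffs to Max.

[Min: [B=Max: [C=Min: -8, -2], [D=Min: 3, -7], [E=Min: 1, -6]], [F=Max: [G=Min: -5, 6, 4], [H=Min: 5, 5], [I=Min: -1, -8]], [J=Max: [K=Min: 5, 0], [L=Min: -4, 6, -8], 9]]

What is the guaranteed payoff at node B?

-6

C: min(-8, -2) = -8
D: min(3, -7) = -7
E: min(1, -6) = -6
B: max(-8, -7, -6) = -6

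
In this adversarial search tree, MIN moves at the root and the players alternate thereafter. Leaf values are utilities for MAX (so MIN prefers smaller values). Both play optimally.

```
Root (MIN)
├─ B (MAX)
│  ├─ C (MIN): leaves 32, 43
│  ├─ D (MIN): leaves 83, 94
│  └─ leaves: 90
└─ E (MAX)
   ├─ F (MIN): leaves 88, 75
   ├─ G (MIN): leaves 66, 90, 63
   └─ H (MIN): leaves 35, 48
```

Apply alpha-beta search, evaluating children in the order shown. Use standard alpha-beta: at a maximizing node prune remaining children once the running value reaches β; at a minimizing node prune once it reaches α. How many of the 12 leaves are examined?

9

C [α=-∞,β=+∞]: v=32
D [α=32,β=+∞]: v=83
B [α=-∞,β=+∞]: v=90
F [α=-∞,β=90]: v=75
G [α=75,β=90]: v=66 after child 1 ≤ α → α-cutoff, skip 2
H [α=75,β=90]: v=35 after child 1 ≤ α → α-cutoff, skip 1
E [α=-∞,β=90]: v=75
Root [α=-∞,β=+∞]: v=75
Leaves evaluated: 9 of 12.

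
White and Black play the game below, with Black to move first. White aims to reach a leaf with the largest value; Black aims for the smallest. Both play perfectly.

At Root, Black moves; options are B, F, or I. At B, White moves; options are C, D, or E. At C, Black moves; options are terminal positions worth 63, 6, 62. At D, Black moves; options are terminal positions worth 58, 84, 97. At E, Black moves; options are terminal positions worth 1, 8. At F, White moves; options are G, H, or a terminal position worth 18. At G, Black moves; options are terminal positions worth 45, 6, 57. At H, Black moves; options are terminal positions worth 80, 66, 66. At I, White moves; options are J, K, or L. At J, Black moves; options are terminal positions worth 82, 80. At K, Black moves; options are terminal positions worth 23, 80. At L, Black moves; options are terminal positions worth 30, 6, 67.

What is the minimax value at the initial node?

58

C (Black): min(63, 6, 62) = 6
D (Black): min(58, 84, 97) = 58
E (Black): min(1, 8) = 1
B (White): max(6, 58, 1) = 58
G (Black): min(45, 6, 57) = 6
H (Black): min(80, 66, 66) = 66
F (White): max(6, 66, 18) = 66
J (Black): min(82, 80) = 80
K (Black): min(23, 80) = 23
L (Black): min(30, 6, 67) = 6
I (White): max(80, 23, 6) = 80
Root (Black): min(58, 66, 80) = 58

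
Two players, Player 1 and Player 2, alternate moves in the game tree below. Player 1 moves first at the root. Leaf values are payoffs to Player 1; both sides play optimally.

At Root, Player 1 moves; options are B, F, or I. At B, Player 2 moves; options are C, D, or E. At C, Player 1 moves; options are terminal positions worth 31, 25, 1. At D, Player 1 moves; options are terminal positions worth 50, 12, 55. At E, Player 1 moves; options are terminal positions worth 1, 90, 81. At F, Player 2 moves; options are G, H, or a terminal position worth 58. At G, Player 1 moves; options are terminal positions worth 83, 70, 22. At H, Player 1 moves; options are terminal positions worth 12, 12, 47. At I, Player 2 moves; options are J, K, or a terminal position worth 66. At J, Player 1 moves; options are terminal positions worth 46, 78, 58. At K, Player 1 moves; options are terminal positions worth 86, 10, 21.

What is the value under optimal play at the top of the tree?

C (Player 1): max(31, 25, 1) = 31
D (Player 1): max(50, 12, 55) = 55
E (Player 1): max(1, 90, 81) = 90
B (Player 2): min(31, 55, 90) = 31
G (Player 1): max(83, 70, 22) = 83
H (Player 1): max(12, 12, 47) = 47
F (Player 2): min(83, 47, 58) = 47
J (Player 1): max(46, 78, 58) = 78
K (Player 1): max(86, 10, 21) = 86
I (Player 2): min(78, 86, 66) = 66
Root (Player 1): max(31, 47, 66) = 66

66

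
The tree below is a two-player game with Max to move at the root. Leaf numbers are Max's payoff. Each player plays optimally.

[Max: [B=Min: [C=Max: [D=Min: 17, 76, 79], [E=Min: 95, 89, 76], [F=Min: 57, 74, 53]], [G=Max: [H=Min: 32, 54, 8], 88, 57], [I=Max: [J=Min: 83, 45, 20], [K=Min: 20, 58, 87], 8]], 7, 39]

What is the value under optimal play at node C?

76

D: min(17, 76, 79) = 17
E: min(95, 89, 76) = 76
F: min(57, 74, 53) = 53
C: max(17, 76, 53) = 76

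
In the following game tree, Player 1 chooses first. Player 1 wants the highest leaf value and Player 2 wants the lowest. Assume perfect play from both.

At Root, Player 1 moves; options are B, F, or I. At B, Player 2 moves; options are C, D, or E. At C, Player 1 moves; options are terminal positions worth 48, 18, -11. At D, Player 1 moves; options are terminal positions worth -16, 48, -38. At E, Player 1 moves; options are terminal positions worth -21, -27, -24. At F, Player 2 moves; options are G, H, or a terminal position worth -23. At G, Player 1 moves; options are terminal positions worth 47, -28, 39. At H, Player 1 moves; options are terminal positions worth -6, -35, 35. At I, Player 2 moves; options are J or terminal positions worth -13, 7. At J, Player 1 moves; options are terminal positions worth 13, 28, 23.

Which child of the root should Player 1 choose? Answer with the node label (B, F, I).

C (Player 1): max(48, 18, -11) = 48
D (Player 1): max(-16, 48, -38) = 48
E (Player 1): max(-21, -27, -24) = -21
B (Player 2): min(48, 48, -21) = -21
G (Player 1): max(47, -28, 39) = 47
H (Player 1): max(-6, -35, 35) = 35
F (Player 2): min(47, 35, -23) = -23
J (Player 1): max(13, 28, 23) = 28
I (Player 2): min(28, -13, 7) = -13
Root (Player 1): max(-21, -23, -13) = -13
Player 1 picks the child with the highest value: I (value -13).

I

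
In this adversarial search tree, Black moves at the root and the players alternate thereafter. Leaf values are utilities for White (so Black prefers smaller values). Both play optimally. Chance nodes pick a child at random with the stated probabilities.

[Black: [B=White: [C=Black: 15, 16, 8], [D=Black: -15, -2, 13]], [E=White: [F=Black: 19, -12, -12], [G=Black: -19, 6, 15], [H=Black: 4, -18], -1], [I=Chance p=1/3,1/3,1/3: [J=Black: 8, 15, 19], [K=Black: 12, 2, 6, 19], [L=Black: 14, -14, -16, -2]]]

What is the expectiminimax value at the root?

C (Black): min(15, 16, 8) = 8
D (Black): min(-15, -2, 13) = -15
B (White): max(8, -15) = 8
F (Black): min(19, -12, -12) = -12
G (Black): min(-19, 6, 15) = -19
H (Black): min(4, -18) = -18
E (White): max(-12, -19, -18, -1) = -1
J (Black): min(8, 15, 19) = 8
K (Black): min(12, 2, 6, 19) = 2
L (Black): min(14, -14, -16, -2) = -16
I (Chance): 1/3·8 + 1/3·2 + 1/3·-16 = -2
Root (Black): min(8, -1, -2) = -2

-2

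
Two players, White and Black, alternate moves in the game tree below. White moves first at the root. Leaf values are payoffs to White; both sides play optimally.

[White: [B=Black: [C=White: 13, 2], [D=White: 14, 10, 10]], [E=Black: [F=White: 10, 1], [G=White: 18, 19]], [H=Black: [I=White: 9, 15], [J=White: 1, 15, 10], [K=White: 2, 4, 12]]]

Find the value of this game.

C (White): max(13, 2) = 13
D (White): max(14, 10, 10) = 14
B (Black): min(13, 14) = 13
F (White): max(10, 1) = 10
G (White): max(18, 19) = 19
E (Black): min(10, 19) = 10
I (White): max(9, 15) = 15
J (White): max(1, 15, 10) = 15
K (White): max(2, 4, 12) = 12
H (Black): min(15, 15, 12) = 12
Root (White): max(13, 10, 12) = 13

13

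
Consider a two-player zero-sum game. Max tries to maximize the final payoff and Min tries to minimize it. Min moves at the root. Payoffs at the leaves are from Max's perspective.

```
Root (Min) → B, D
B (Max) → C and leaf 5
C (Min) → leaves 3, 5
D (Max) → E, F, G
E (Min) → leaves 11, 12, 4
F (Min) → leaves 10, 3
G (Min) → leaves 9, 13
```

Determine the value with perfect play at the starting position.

5

C (Min): min(3, 5) = 3
B (Max): max(3, 5) = 5
E (Min): min(11, 12, 4) = 4
F (Min): min(10, 3) = 3
G (Min): min(9, 13) = 9
D (Max): max(4, 3, 9) = 9
Root (Min): min(5, 9) = 5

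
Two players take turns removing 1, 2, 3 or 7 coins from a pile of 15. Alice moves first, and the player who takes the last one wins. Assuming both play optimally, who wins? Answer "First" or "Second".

First

W/L table (W = player to move can force a win):
i:   0  1  2  3  4  5  6  7  8  9 10 11 12 13 14 15
     L  W  W  W  L  W  W  W  L  W  W  W  L  W  W  W
Position 15 is W, so the first player wins.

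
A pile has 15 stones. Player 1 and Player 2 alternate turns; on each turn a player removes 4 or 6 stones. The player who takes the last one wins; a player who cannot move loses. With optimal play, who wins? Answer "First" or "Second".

Compute winning (W) and losing (L) positions by backward induction:
i:   0  1  2  3  4  5  6  7  8  9 10 11 12 13 14 15
     L  L  L  L  W  W  W  W  W  W  L  L  L  L  W  W
Position 15 is W, so the first player wins.

First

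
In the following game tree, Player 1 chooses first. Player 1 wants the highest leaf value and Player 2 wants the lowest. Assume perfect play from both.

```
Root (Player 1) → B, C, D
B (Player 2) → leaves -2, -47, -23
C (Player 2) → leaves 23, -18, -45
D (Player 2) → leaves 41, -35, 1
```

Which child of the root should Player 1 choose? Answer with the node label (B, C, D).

D

B (Player 2): min(-2, -47, -23) = -47
C (Player 2): min(23, -18, -45) = -45
D (Player 2): min(41, -35, 1) = -35
Root (Player 1): max(-47, -45, -35) = -35
Player 1 picks the child with the highest value: D (value -35).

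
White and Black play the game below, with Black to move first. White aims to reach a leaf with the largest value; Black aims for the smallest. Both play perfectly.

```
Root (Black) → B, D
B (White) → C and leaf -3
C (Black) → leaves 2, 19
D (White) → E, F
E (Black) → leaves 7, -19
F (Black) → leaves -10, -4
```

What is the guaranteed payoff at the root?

C (Black): min(2, 19) = 2
B (White): max(2, -3) = 2
E (Black): min(7, -19) = -19
F (Black): min(-10, -4) = -10
D (White): max(-19, -10) = -10
Root (Black): min(2, -10) = -10

-10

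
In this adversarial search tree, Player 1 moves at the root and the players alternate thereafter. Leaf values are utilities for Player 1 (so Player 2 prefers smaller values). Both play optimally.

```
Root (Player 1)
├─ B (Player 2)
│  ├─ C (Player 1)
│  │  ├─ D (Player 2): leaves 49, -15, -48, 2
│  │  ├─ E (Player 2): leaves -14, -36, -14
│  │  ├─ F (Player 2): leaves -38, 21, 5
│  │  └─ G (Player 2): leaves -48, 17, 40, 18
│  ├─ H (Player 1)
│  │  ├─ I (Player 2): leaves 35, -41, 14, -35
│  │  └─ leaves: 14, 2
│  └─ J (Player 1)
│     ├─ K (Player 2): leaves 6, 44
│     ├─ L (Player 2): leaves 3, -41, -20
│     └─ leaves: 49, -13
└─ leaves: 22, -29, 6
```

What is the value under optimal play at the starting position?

22

D (Player 2): min(49, -15, -48, 2) = -48
E (Player 2): min(-14, -36, -14) = -36
F (Player 2): min(-38, 21, 5) = -38
G (Player 2): min(-48, 17, 40, 18) = -48
C (Player 1): max(-48, -36, -38, -48) = -36
I (Player 2): min(35, -41, 14, -35) = -41
H (Player 1): max(-41, 14, 2) = 14
K (Player 2): min(6, 44) = 6
L (Player 2): min(3, -41, -20) = -41
J (Player 1): max(6, -41, 49, -13) = 49
B (Player 2): min(-36, 14, 49) = -36
Root (Player 1): max(-36, 22, -29, 6) = 22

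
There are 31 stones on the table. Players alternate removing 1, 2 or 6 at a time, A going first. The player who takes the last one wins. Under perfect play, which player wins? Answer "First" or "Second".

i:   0  1  2  3  4  5  6  7  8  9 10 11 12 13 14 15 16 17 18 19 20 21 22 23 24 25 26 27 28 29 30 31
     L  W  W  L  W  W  W  L  W  W  L  W  W  W  L  W  W  L  W  W  W  L  W  W  L  W  W  W  L  W  W  L
Position 31 is L, so the second player wins.

Second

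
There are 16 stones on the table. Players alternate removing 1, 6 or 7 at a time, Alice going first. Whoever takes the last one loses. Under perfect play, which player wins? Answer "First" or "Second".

i:   0  1  2  3  4  5  6  7  8  9 10 11 12 13 14 15 16
     W  L  W  L  W  L  W  W  W  W  W  W  W  L  W  L  W
Position 16 is W, so the first player wins.

First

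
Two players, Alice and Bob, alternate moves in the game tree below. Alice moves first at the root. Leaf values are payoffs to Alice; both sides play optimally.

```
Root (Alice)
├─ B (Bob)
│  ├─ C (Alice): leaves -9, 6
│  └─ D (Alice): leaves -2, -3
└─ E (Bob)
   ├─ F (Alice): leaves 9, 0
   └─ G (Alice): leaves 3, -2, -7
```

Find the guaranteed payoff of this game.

3

C (Alice): max(-9, 6) = 6
D (Alice): max(-2, -3) = -2
B (Bob): min(6, -2) = -2
F (Alice): max(9, 0) = 9
G (Alice): max(3, -2, -7) = 3
E (Bob): min(9, 3) = 3
Root (Alice): max(-2, 3) = 3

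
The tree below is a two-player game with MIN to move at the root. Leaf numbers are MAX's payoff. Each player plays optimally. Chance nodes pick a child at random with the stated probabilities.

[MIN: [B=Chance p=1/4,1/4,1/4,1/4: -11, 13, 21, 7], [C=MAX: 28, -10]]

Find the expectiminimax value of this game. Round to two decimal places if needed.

7.5

B (Chance): 1/4·-11 + 1/4·13 + 1/4·21 + 1/4·7 = 7.5
C (MAX): max(28, -10) = 28
Root (MIN): min(7.5, 28) = 7.5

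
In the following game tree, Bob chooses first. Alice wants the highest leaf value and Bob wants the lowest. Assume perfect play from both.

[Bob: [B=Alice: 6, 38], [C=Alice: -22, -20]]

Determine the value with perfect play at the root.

-20

B (Alice): max(6, 38) = 38
C (Alice): max(-22, -20) = -20
Root (Bob): min(38, -20) = -20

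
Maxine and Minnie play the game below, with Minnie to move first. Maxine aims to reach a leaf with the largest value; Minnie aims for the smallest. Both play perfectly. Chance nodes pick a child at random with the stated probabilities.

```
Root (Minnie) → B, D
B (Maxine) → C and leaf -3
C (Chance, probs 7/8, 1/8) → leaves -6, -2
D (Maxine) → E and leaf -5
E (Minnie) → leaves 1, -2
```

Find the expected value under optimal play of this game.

C (Chance): 7/8·-6 + 1/8·-2 = -5.5
B (Maxine): max(-5.5, -3) = -3
E (Minnie): min(1, -2) = -2
D (Maxine): max(-2, -5) = -2
Root (Minnie): min(-3, -2) = -3

-3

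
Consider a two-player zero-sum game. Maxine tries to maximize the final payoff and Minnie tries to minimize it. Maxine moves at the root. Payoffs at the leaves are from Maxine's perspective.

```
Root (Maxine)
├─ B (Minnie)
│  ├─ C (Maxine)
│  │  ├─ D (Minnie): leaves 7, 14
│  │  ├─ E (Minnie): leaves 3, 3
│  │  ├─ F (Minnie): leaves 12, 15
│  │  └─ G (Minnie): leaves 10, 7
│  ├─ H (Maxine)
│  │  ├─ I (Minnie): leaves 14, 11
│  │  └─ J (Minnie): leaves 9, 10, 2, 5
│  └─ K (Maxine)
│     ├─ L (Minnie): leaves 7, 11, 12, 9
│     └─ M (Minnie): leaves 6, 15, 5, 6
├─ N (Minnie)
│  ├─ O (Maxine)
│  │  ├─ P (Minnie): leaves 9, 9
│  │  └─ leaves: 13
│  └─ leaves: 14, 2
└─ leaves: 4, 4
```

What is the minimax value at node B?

7

D: min(7, 14) = 7
E: min(3, 3) = 3
F: min(12, 15) = 12
G: min(10, 7) = 7
C: max(7, 3, 12, 7) = 12
I: min(14, 11) = 11
J: min(9, 10, 2, 5) = 2
H: max(11, 2) = 11
L: min(7, 11, 12, 9) = 7
M: min(6, 15, 5, 6) = 5
K: max(7, 5) = 7
B: min(12, 11, 7) = 7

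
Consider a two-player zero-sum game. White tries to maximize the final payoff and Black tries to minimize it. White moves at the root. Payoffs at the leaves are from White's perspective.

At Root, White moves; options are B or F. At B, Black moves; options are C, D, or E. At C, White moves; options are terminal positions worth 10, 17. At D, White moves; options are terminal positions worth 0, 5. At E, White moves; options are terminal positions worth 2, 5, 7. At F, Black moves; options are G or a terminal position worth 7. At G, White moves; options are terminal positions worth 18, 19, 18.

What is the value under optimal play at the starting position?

C (White): max(10, 17) = 17
D (White): max(0, 5) = 5
E (White): max(2, 5, 7) = 7
B (Black): min(17, 5, 7) = 5
G (White): max(18, 19, 18) = 19
F (Black): min(19, 7) = 7
Root (White): max(5, 7) = 7

7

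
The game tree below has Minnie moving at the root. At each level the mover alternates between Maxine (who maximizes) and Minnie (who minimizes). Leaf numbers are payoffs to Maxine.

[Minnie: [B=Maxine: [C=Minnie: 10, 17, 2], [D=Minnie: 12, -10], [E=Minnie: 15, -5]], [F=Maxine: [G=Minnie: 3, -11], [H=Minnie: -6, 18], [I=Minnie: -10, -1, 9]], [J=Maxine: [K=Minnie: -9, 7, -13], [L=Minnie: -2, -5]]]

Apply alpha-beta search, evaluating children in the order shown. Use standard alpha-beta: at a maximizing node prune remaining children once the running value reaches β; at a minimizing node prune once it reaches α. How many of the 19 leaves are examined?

C [α=-∞,β=+∞]: v=2
D [α=2,β=+∞]: v=-10
E [α=2,β=+∞]: v=-5
B [α=-∞,β=+∞]: v=2
G [α=-∞,β=2]: v=-11
H [α=-11,β=2]: v=-6
I [α=-6,β=2]: v=-10 after child 1 ≤ α → α-cutoff, skip 2
F [α=-∞,β=2]: v=-6
K [α=-∞,β=-6]: v=-13
L [α=-13,β=-6]: v=-5
J [α=-∞,β=-6]: v=-5
Root [α=-∞,β=+∞]: v=-6
Leaves evaluated: 17 of 19.

17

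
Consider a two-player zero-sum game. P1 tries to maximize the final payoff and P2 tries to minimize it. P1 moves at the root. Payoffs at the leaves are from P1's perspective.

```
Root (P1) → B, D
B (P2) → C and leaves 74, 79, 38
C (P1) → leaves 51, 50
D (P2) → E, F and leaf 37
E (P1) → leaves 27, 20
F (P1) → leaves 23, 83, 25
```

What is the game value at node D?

E: max(27, 20) = 27
F: max(23, 83, 25) = 83
D: min(27, 83, 37) = 27

27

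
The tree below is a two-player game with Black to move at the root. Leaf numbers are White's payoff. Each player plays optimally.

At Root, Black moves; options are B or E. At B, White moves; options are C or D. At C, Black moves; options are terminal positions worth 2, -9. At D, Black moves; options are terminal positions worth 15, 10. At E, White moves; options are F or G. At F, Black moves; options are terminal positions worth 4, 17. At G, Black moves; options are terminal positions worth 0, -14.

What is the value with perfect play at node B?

10

C: min(2, -9) = -9
D: min(15, 10) = 10
B: max(-9, 10) = 10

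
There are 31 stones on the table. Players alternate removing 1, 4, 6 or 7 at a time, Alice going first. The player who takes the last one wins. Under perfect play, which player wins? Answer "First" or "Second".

i:   0  1  2  3  4  5  6  7  8  9 10 11 12 13 14 15 16 17 18 19 20 21 22 23 24 25 26 27 28 29 30 31
     L  W  L  W  W  L  W  W  W  W  L  W  W  L  W  L  W  W  L  W  W  W  W  L  W  W  L  W  L  W  W  L
Position 31 is L, so the second player wins.

Second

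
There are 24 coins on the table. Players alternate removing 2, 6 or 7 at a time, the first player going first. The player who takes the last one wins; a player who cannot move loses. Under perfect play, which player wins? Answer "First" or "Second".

First

i:   0  1  2  3  4  5  6  7  8  9 10 11 12 13 14 15 16 17 18 19 20 21 22 23 24
     L  L  W  W  L  L  W  W  W  L  W  W  W  L  L  W  W  L  L  W  W  W  L  W  W
Position 24 is W, so the first player wins.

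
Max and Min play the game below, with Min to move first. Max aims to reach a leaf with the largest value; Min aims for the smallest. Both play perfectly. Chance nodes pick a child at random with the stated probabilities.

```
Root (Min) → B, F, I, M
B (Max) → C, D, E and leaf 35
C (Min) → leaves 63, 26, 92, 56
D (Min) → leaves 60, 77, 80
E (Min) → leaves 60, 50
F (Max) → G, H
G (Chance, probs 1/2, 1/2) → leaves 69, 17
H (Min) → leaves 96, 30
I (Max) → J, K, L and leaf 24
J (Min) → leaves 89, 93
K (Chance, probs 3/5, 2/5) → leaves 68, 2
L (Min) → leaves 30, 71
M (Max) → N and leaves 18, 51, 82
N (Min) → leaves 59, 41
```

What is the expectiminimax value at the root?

43

C (Min): min(63, 26, 92, 56) = 26
D (Min): min(60, 77, 80) = 60
E (Min): min(60, 50) = 50
B (Max): max(26, 60, 50, 35) = 60
G (Chance): 1/2·69 + 1/2·17 = 43
H (Min): min(96, 30) = 30
F (Max): max(43, 30) = 43
J (Min): min(89, 93) = 89
K (Chance): 3/5·68 + 2/5·2 = 41.6
L (Min): min(30, 71) = 30
I (Max): max(89, 41.6, 30, 24) = 89
N (Min): min(59, 41) = 41
M (Max): max(41, 18, 51, 82) = 82
Root (Min): min(60, 43, 89, 82) = 43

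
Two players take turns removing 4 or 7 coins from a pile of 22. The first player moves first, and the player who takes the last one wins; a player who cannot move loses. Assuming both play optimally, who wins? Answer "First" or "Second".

Second

Compute winning (W) and losing (L) positions by backward induction:
i:   0  1  2  3  4  5  6  7  8  9 10 11 12 13 14 15 16 17 18 19 20 21 22
     L  L  L  L  W  W  W  W  W  W  W  L  L  L  L  W  W  W  W  W  W  W  L
Position 22 is L, so the second player wins.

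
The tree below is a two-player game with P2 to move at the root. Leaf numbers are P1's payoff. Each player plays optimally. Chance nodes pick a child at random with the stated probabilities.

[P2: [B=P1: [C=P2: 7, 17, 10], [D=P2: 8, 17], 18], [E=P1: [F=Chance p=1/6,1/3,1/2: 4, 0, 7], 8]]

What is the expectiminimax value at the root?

C (P2): min(7, 17, 10) = 7
D (P2): min(8, 17) = 8
B (P1): max(7, 8, 18) = 18
F (Chance): 1/6·4 + 1/3·0 + 1/2·7 = 4.17
E (P1): max(4.17, 8) = 8
Root (P2): min(18, 8) = 8

8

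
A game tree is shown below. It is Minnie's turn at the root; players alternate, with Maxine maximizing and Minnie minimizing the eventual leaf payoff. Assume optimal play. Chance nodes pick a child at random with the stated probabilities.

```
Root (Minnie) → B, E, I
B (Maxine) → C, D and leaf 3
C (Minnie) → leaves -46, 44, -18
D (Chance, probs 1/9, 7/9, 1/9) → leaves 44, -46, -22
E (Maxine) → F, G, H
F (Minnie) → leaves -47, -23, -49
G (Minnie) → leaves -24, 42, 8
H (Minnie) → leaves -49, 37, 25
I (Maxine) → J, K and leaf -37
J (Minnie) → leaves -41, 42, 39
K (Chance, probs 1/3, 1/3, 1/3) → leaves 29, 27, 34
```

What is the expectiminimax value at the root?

-24

C (Minnie): min(-46, 44, -18) = -46
D (Chance): 1/9·44 + 7/9·-46 + 1/9·-22 = -33.33
B (Maxine): max(-46, -33.33, 3) = 3
F (Minnie): min(-47, -23, -49) = -49
G (Minnie): min(-24, 42, 8) = -24
H (Minnie): min(-49, 37, 25) = -49
E (Maxine): max(-49, -24, -49) = -24
J (Minnie): min(-41, 42, 39) = -41
K (Chance): 1/3·29 + 1/3·27 + 1/3·34 = 30
I (Maxine): max(-41, 30, -37) = 30
Root (Minnie): min(3, -24, 30) = -24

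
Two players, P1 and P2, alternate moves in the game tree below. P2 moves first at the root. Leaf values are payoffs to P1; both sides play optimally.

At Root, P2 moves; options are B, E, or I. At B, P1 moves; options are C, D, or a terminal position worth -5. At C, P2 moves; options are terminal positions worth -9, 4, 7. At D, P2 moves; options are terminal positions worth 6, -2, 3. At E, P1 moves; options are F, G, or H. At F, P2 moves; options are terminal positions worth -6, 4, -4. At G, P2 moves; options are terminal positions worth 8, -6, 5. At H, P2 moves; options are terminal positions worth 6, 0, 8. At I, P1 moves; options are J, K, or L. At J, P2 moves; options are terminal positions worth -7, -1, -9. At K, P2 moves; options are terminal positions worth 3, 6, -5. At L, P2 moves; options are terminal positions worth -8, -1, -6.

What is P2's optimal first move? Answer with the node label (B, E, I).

I

C (P2): min(-9, 4, 7) = -9
D (P2): min(6, -2, 3) = -2
B (P1): max(-9, -2, -5) = -2
F (P2): min(-6, 4, -4) = -6
G (P2): min(8, -6, 5) = -6
H (P2): min(6, 0, 8) = 0
E (P1): max(-6, -6, 0) = 0
J (P2): min(-7, -1, -9) = -9
K (P2): min(3, 6, -5) = -5
L (P2): min(-8, -1, -6) = -8
I (P1): max(-9, -5, -8) = -5
Root (P2): min(-2, 0, -5) = -5
P2 picks the child with the lowest value: I (value -5).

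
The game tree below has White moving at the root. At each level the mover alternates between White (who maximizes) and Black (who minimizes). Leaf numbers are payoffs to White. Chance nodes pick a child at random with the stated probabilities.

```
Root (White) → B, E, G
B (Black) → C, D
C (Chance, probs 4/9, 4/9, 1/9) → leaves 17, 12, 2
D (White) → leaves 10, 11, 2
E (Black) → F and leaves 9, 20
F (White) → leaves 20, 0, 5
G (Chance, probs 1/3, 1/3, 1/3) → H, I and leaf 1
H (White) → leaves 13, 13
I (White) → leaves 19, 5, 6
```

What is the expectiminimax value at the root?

11

C (Chance): 4/9·17 + 4/9·12 + 1/9·2 = 13.11
D (White): max(10, 11, 2) = 11
B (Black): min(13.11, 11) = 11
F (White): max(20, 0, 5) = 20
E (Black): min(20, 9, 20) = 9
H (White): max(13, 13) = 13
I (White): max(19, 5, 6) = 19
G (Chance): 1/3·13 + 1/3·19 + 1/3·1 = 11
Root (White): max(11, 9, 11) = 11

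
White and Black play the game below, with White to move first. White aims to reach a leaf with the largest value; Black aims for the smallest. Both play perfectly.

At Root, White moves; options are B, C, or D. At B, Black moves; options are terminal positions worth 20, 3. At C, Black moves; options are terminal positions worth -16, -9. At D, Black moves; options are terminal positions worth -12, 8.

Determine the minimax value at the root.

B (Black): min(20, 3) = 3
C (Black): min(-16, -9) = -16
D (Black): min(-12, 8) = -12
Root (White): max(3, -16, -12) = 3

3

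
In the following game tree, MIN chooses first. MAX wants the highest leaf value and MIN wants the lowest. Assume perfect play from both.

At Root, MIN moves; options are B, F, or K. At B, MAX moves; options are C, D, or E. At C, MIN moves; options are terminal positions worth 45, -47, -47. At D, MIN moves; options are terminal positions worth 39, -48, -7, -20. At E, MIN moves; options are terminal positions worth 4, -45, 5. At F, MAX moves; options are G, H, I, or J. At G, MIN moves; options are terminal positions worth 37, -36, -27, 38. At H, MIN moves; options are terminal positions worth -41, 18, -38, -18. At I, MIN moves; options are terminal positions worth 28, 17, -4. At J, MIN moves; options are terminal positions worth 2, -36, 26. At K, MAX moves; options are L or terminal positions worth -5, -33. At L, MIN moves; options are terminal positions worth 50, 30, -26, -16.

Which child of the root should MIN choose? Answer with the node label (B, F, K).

C (MIN): min(45, -47, -47) = -47
D (MIN): min(39, -48, -7, -20) = -48
E (MIN): min(4, -45, 5) = -45
B (MAX): max(-47, -48, -45) = -45
G (MIN): min(37, -36, -27, 38) = -36
H (MIN): min(-41, 18, -38, -18) = -41
I (MIN): min(28, 17, -4) = -4
J (MIN): min(2, -36, 26) = -36
F (MAX): max(-36, -41, -4, -36) = -4
L (MIN): min(50, 30, -26, -16) = -26
K (MAX): max(-26, -5, -33) = -5
Root (MIN): min(-45, -4, -5) = -45
MIN picks the child with the lowest value: B (value -45).

B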